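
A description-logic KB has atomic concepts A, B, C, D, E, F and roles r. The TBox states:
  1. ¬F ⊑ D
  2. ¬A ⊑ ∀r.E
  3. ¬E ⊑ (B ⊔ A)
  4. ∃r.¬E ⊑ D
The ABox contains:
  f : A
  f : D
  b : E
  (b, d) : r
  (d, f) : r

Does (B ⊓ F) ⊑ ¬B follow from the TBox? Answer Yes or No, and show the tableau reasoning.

1. (B ⊓ F) ⊑ ¬B  ⇔  ((B ⊓ F) ⊓ B) unsat w.r.t. T
   open: L(x₀) ⊇ {A, B, E, F, ∀r.E}
2. Hence (B ⊓ F) ⊑ ¬B: not entailed.

No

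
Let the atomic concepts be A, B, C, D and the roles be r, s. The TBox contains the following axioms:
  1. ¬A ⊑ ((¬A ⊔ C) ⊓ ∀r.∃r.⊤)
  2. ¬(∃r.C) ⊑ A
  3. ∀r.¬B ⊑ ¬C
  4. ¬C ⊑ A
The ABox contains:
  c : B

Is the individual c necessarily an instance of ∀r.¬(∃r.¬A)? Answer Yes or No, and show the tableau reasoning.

No

1. c : ∀r.¬(∃r.¬A)?  L(c) = {B} ∪ {∃r.∃r.¬A}
   open: L(c) ⊇ {A, B, C, ∃r.B, ∃r.C, …} (+ ∃-successors) — c ∉ ∀r.¬(∃r.¬A) possible
2. Hence c : ∀r.¬(∃r.¬A): not entailed.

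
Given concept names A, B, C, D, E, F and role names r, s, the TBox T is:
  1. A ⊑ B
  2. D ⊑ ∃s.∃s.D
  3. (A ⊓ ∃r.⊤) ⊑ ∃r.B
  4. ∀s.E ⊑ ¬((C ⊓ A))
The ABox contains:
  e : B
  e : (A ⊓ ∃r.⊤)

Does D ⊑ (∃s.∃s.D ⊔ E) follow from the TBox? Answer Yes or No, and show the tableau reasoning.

1. D ⊑ (∃s.∃s.D ⊔ E)  ⇔  (D ⊓ (∀s.∀s.¬D ⊓ ¬E)) unsat w.r.t. T
   all branches close; clash {D, ¬D} at an ∃-successor
2. Hence D ⊑ (∃s.∃s.D ⊔ E): entailed.

Yes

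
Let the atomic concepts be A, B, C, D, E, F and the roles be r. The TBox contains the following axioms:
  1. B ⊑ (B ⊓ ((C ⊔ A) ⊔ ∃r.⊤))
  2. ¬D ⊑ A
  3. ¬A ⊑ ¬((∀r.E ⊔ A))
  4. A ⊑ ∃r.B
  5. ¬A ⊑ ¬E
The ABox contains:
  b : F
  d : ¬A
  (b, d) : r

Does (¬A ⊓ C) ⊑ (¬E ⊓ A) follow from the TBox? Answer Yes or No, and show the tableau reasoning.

No

1. (¬A ⊓ C) ⊑ (¬E ⊓ A)  ⇔  ((¬A ⊓ C) ⊓ (E ⊔ ¬A)) unsat w.r.t. T
   apply at x₀: ¬A⊑¬((∀r.E ⊔ A)); ¬A⊑¬E
   open: L(x₀) ⊇ {C, D, ¬A, ¬B, ¬E, …} (+ ∃-successors)
2. Hence (¬A ⊓ C) ⊑ (¬E ⊓ A): not entailed.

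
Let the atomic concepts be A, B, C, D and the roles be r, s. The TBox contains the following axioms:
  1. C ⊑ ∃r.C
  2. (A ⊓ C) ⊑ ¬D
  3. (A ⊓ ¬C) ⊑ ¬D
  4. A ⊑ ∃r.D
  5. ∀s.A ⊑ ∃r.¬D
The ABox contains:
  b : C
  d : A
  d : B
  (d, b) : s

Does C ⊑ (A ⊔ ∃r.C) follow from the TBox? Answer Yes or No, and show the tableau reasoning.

1. C ⊑ (A ⊔ ∃r.C)  ⇔  (C ⊓ (¬A ⊓ ∀r.¬C)) unsat w.r.t. T
   all branches close; clash {C, ¬C} at an ∃-successor
2. Hence C ⊑ (A ⊔ ∃r.C): entailed.

Yes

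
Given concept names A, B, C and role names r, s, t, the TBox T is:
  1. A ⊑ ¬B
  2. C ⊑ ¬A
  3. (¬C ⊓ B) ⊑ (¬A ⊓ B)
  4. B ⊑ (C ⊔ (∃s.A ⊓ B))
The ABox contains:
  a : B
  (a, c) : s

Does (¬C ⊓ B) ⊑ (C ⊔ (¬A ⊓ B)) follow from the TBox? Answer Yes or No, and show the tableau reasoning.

Yes

1. (¬C ⊓ B) ⊑ (C ⊔ (¬A ⊓ B))  ⇔  ((¬C ⊓ B) ⊓ (¬C ⊓ (A ⊔ ¬B))) unsat w.r.t. T
   all branches close; clash {B, ¬B} at x₀
2. Hence (¬C ⊓ B) ⊑ (C ⊔ (¬A ⊓ B)): entailed.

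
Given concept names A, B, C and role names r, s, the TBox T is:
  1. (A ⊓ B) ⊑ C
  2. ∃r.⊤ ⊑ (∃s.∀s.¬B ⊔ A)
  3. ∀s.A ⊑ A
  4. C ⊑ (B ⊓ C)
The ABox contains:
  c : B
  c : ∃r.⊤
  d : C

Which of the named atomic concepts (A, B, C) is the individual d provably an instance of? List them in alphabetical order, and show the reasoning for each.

1. d : A?  L(d) = {C} ∪ {¬A}
   apply at d: C⊑(B ⊓ C)
   open: L(d) ⊇ {B, C, ¬A, ∀r.⊥, ∃s.¬A} (+ ∃-successors) — d ∉ A possible
2. d : B?  L(d) = {C} ∪ {¬B}
   clash {B, ¬B} at d — d ∈ B
3. d : C?  L(d) = {C} ∪ {¬C}
   clash {C, ¬C} at d — d ∈ C
4. Entailed for d: {B, C}

{B, C}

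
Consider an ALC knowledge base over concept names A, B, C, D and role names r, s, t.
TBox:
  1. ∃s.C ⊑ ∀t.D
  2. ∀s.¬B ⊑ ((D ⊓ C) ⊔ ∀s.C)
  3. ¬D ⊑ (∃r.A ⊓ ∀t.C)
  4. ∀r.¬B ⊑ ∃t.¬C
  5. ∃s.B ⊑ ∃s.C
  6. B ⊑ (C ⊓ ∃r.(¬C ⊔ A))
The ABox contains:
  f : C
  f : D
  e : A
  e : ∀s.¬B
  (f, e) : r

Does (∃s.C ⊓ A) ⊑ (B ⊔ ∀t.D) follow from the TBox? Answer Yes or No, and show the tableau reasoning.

1. (∃s.C ⊓ A) ⊑ (B ⊔ ∀t.D)  ⇔  ((∃s.C ⊓ A) ⊓ (¬B ⊓ ∃t.¬D)) unsat w.r.t. T
   all branches close; clash {C, ¬C} at an ∃-successor
2. Hence (∃s.C ⊓ A) ⊑ (B ⊔ ∀t.D): entailed.

Yes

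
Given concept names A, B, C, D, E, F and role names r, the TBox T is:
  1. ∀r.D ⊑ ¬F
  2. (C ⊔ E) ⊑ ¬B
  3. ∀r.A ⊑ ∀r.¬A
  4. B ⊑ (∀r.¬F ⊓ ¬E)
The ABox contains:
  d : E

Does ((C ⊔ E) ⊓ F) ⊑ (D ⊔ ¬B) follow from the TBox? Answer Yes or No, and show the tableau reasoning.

1. ((C ⊔ E) ⊓ F) ⊑ (D ⊔ ¬B)  ⇔  (((C ⊔ E) ⊓ F) ⊓ (¬D ⊓ B)) unsat w.r.t. T
   all branches close; clash {B, ¬B} at x₀
2. Hence ((C ⊔ E) ⊓ F) ⊑ (D ⊔ ¬B): entailed.

Yes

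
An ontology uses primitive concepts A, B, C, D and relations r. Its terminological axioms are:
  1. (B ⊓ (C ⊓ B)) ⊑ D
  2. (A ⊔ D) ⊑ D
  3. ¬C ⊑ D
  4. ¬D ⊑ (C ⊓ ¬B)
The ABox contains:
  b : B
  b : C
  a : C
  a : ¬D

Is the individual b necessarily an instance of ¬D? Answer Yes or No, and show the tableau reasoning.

No

1. b : ¬D?  L(b) = {B, C} ∪ {D}
   open: L(b) ⊇ {B, C, D} — b ∉ ¬D possible
2. Hence b : ¬D: not entailed.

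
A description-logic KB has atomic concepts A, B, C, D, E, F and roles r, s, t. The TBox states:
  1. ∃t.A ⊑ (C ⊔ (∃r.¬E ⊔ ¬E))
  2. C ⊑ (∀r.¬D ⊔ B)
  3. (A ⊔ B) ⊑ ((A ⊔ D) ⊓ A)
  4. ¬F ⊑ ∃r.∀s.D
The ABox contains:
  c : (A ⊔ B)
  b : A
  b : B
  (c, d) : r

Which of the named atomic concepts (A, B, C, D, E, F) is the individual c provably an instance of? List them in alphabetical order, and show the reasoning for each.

1. c : A?  L(c) = {(A ⊔ B)} ∪ {¬A}
   clash {A, ¬A} at c — c ∈ A
2. c : B?  L(c) = {(A ⊔ B)} ∪ {¬B}
   apply at c: (A ⊔ B)⊑((A ⊔ D) ⊓ A)
   open: L(c) ⊇ {A, F, ¬B, ¬C, ∀t.¬A} — c ∉ B possible
3. c : C?  L(c) = {(A ⊔ B)} ∪ {¬C}
   apply at c: (A ⊔ B)⊑((A ⊔ D) ⊓ A)
   open: L(c) ⊇ {A, F, ¬C, ∀t.¬A} — c ∉ C possible
4. c : D?  L(c) = {(A ⊔ B)} ∪ {¬D}
   apply at c: (A ⊔ B)⊑((A ⊔ D) ⊓ A)
   open: L(c) ⊇ {A, F, ¬C, ¬D, ∀t.¬A} — c ∉ D possible
5. c : E?  L(c) = {(A ⊔ B)} ∪ {¬E}
   apply at c: (A ⊔ B)⊑((A ⊔ D) ⊓ A)
   open: L(c) ⊇ {A, F, ¬C, ¬E, ∀t.¬A} — c ∉ E possible
6. c : F?  L(c) = {(A ⊔ B)} ∪ {¬F}
   apply at c: (A ⊔ B)⊑((A ⊔ D) ⊓ A); ¬F⊑∃r.∀s.D
   open: L(c) ⊇ {A, ¬C, ¬F, ∀t.¬A, ∃r.∀s.D} (+ ∃-successors) — c ∉ F possible
7. Entailed for c: {A}

{A}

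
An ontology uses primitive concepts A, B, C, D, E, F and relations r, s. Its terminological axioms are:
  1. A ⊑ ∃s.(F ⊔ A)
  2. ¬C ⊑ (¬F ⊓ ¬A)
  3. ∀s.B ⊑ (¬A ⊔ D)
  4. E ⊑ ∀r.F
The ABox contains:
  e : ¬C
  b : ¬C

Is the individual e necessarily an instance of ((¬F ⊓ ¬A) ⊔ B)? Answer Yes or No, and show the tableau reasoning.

Yes

1. e : ((¬F ⊓ ¬A) ⊔ B)?  L(e) = {¬C} ∪ {((F ⊔ A) ⊓ ¬B)}
   clash {A, ¬A} at e — e ∈ ((¬F ⊓ ¬A) ⊔ B)
2. Hence e : ((¬F ⊓ ¬A) ⊔ B): entailed.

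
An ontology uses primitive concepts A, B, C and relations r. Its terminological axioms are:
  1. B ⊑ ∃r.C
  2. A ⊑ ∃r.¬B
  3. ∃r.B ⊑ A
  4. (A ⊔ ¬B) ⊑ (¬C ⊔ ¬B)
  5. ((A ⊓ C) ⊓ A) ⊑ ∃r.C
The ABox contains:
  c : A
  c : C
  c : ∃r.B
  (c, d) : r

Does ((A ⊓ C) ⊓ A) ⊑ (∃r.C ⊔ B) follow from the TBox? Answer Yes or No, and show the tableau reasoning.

1. ((A ⊓ C) ⊓ A) ⊑ (∃r.C ⊔ B)  ⇔  (((A ⊓ C) ⊓ A) ⊓ (∀r.¬C ⊓ ¬B)) unsat w.r.t. T
   all branches close; clash {C, ¬C} at an ∃-successor
2. Hence ((A ⊓ C) ⊓ A) ⊑ (∃r.C ⊔ B): entailed.

Yes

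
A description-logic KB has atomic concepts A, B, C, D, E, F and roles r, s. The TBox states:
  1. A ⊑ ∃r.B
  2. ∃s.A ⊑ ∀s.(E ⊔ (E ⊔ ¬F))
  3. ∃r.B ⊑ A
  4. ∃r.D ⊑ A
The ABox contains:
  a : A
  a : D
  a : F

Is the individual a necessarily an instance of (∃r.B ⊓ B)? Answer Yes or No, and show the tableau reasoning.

1. a : (∃r.B ⊓ B)?  L(a) = {A, D, F} ∪ {(∀r.¬B ⊔ ¬B)}
   apply at a: A⊑∃r.B
   open: L(a) ⊇ {A, D, F, ¬B, ∀s.¬A, …} (+ ∃-successors) — a ∉ (∃r.B ⊓ B) possible
2. Hence a : (∃r.B ⊓ B): not entailed.

No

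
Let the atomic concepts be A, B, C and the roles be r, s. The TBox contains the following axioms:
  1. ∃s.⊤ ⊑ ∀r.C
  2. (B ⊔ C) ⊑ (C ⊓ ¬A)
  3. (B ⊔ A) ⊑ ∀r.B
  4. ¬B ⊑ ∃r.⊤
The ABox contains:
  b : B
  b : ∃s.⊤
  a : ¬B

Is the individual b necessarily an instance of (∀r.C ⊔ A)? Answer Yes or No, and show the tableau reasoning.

1. b : (∀r.C ⊔ A)?  L(b) = {B, ∃s.⊤} ∪ {(∃r.¬C ⊓ ¬A)}
   clash {C, ¬C} at an ∃-successor — b ∈ (∀r.C ⊔ A)
2. Hence b : (∀r.C ⊔ A): entailed.

Yes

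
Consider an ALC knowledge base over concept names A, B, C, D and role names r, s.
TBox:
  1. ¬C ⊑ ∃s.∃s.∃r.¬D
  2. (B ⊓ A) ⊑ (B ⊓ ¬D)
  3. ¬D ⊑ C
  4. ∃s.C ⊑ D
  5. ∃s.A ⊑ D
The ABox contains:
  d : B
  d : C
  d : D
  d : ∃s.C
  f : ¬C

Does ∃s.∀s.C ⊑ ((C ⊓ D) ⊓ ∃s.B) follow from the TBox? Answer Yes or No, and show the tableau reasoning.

No

1. ∃s.∀s.C ⊑ ((C ⊓ D) ⊓ ∃s.B)  ⇔  (∃s.∀s.C ⊓ ((¬C ⊔ ¬D) ⊔ ∀s.¬B)) unsat w.r.t. T
   open: L(x₀) ⊇ {D, ¬B, ¬C, ∃s.∀s.C, ∃s.∃s.∃r.¬D} (+ ∃-successors)
2. Hence ∃s.∀s.C ⊑ ((C ⊓ D) ⊓ ∃s.B): not entailed.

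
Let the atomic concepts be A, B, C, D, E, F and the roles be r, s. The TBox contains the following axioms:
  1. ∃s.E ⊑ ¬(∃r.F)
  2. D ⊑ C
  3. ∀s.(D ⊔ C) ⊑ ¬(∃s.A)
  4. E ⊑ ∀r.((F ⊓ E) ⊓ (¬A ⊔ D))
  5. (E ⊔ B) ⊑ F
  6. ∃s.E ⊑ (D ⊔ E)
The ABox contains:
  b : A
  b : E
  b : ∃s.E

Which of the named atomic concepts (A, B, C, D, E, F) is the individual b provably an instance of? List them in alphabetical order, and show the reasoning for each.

{A, E, F}

1. b : A?  L(b) = {A, E, ∃s.E} ∪ {¬A}
   clash {A, ¬A} at b — b ∈ A
2. b : B?  L(b) = {A, E, ∃s.E} ∪ {¬B}
   apply at b: ∃s.E⊑¬(∃r.F); E⊑∀r.((F ⊓ E) ⊓ (¬A ⊔ D)); ∃s.E⊑(D ⊔ E)
   open: L(b) ⊇ {A, E, F, ¬B, ¬D, …} (+ ∃-successors) — b ∉ B possible
3. b : C?  L(b) = {A, E, ∃s.E} ∪ {¬C}
   apply at b: ∃s.E⊑¬(∃r.F); E⊑∀r.((F ⊓ E) ⊓ (¬A ⊔ D)); ∃s.E⊑(D ⊔ E)
   open: L(b) ⊇ {A, E, F, ¬C, ¬D, …} (+ ∃-successors) — b ∉ C possible
4. b : D?  L(b) = {A, E, ∃s.E} ∪ {¬D}
   apply at b: ∃s.E⊑¬(∃r.F); E⊑∀r.((F ⊓ E) ⊓ (¬A ⊔ D)); ∃s.E⊑(D ⊔ E)
   open: L(b) ⊇ {A, E, F, ¬D, ∀r.((F ⊓ E) ⊓ (¬A ⊔ D)), …} (+ ∃-successors) — b ∉ D possible
5. b : E?  L(b) = {A, E, ∃s.E} ∪ {¬E}
   clash {E, ¬E} at b — b ∈ E
6. b : F?  L(b) = {A, E, ∃s.E} ∪ {¬F}
   clash {F, ¬F} at b — b ∈ F
7. Entailed for b: {A, E, F}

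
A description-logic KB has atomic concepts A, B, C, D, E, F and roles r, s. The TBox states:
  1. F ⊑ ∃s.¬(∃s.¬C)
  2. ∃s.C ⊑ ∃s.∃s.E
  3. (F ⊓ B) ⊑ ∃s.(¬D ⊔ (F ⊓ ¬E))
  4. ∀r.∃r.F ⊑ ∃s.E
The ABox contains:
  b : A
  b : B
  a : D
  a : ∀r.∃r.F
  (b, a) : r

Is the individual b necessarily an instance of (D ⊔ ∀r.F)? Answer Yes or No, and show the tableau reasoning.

No

1. b : (D ⊔ ∀r.F)?  L(b) = {A, B} ∪ {(¬D ⊓ ∃r.¬F)}
   open: L(b) ⊇ {A, B, ¬D, ¬F, ∀s.¬C, …} (+ ∃-successors) — b ∉ (D ⊔ ∀r.F) possible
2. Hence b : (D ⊔ ∀r.F): not entailed.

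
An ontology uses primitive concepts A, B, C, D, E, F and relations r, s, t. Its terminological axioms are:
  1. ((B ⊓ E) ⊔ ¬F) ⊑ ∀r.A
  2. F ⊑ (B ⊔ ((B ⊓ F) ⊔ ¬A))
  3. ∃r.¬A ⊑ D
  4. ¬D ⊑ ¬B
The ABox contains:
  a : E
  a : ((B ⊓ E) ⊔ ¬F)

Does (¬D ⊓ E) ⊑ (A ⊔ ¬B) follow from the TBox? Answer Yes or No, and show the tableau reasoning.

Yes

1. (¬D ⊓ E) ⊑ (A ⊔ ¬B)  ⇔  ((¬D ⊓ E) ⊓ (¬A ⊓ B)) unsat w.r.t. T
   all branches close; clash {B, ¬B} at x₀
2. Hence (¬D ⊓ E) ⊑ (A ⊔ ¬B): entailed.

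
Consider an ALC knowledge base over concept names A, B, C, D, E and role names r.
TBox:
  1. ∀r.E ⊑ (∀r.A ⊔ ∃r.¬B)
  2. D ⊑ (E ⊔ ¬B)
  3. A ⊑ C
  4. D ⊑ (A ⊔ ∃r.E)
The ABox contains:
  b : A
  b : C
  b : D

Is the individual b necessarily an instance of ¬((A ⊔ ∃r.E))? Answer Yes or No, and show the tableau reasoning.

1. b : ¬((A ⊔ ∃r.E))?  L(b) = {A, C, D} ∪ {(A ⊔ ∃r.E)}
   apply at b: D⊑(E ⊔ ¬B)
   open: L(b) ⊇ {A, C, D, E, ∃r.¬E} (+ ∃-successors) — b ∉ ¬((A ⊔ ∃r.E)) possible
2. Hence b : ¬((A ⊔ ∃r.E)): not entailed.

No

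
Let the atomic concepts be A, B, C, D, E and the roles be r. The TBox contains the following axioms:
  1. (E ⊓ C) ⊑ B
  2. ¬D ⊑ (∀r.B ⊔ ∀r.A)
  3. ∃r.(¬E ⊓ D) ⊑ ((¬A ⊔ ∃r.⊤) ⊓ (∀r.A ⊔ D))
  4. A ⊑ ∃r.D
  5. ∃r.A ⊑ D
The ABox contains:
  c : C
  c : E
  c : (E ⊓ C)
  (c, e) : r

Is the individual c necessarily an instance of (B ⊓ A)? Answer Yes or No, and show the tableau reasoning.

1. c : (B ⊓ A)?  L(c) = {C, E, (E ⊓ C)} ∪ {(¬B ⊔ ¬A)}
   apply at c: (E ⊓ C)⊑B
   open: L(c) ⊇ {B, C, D, E, ¬A, …} — c ∉ (B ⊓ A) possible
2. Hence c : (B ⊓ A): not entailed.

No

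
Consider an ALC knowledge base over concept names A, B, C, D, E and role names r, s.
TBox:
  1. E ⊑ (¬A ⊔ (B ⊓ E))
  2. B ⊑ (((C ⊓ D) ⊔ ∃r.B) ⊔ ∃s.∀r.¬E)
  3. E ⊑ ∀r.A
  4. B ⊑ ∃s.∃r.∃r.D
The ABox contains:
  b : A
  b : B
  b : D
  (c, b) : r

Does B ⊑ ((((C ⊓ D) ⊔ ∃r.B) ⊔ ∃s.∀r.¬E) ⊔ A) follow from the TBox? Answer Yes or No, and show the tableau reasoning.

1. B ⊑ ((((C ⊓ D) ⊔ ∃r.B) ⊔ ∃s.∀r.¬E) ⊔ A)  ⇔  (B ⊓ ((((¬C ⊔ ¬D) ⊓ ∀r.¬B) ⊓ ∀s.∃r.E) ⊓ ¬A)) unsat w.r.t. T
   all branches close; clash {E, ¬E} at an ∃-successor
2. Hence B ⊑ ((((C ⊓ D) ⊔ ∃r.B) ⊔ ∃s.∀r.¬E) ⊔ A): entailed.

Yes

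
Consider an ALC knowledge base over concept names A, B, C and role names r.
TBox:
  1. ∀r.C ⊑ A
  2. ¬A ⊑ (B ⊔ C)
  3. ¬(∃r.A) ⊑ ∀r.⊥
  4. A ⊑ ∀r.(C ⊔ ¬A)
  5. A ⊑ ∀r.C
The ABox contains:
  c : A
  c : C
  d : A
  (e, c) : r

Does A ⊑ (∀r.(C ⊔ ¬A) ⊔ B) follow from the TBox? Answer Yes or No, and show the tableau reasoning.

Yes

1. A ⊑ (∀r.(C ⊔ ¬A) ⊔ B)  ⇔  (A ⊓ (∃r.(¬C ⊓ A) ⊓ ¬B)) unsat w.r.t. T
   all branches close; clash ⊥ at an ∃-successor
2. Hence A ⊑ (∀r.(C ⊔ ¬A) ⊔ B): entailed.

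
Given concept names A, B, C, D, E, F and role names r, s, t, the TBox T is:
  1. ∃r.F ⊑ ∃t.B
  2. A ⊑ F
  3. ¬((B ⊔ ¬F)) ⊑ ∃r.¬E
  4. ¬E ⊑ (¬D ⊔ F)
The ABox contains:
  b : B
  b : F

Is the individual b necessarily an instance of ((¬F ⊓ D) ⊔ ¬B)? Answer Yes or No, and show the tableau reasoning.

1. b : ((¬F ⊓ D) ⊔ ¬B)?  L(b) = {B, F} ∪ {((F ⊔ ¬D) ⊓ B)}
   open: L(b) ⊇ {B, E, F, ∀r.¬F} — b ∉ ((¬F ⊓ D) ⊔ ¬B) possible
2. Hence b : ((¬F ⊓ D) ⊔ ¬B): not entailed.

No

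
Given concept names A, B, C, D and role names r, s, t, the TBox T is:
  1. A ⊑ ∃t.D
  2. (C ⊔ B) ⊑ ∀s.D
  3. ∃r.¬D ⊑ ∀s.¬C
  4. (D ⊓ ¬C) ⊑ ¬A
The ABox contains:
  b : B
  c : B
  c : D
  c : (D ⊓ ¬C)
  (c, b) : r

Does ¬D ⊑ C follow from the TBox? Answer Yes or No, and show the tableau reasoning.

1. ¬D ⊑ C  ⇔  (¬D ⊓ ¬C) unsat w.r.t. T
   open: L(x₀) ⊇ {¬A, ¬B, ¬C, ¬D, ∀r.D}
2. Hence ¬D ⊑ C: not entailed.

No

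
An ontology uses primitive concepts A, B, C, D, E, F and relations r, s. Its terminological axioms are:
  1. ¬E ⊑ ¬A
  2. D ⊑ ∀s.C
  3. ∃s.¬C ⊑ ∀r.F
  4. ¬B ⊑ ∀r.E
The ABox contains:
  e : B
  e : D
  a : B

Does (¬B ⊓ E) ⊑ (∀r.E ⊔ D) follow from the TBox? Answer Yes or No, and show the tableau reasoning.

1. (¬B ⊓ E) ⊑ (∀r.E ⊔ D)  ⇔  ((¬B ⊓ E) ⊓ (∃r.¬E ⊓ ¬D)) unsat w.r.t. T
   all branches close; clash {E, ¬E} at an ∃-successor
2. Hence (¬B ⊓ E) ⊑ (∀r.E ⊔ D): entailed.

Yes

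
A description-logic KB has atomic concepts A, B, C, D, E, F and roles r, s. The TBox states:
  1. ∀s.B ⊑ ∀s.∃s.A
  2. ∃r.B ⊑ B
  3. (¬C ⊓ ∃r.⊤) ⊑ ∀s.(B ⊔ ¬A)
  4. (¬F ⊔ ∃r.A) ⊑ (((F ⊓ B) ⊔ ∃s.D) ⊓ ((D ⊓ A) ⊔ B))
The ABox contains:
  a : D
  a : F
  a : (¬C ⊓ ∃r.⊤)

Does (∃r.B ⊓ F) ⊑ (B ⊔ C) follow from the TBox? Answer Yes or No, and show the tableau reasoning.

1. (∃r.B ⊓ F) ⊑ (B ⊔ C)  ⇔  ((∃r.B ⊓ F) ⊓ (¬B ⊓ ¬C)) unsat w.r.t. T
   all branches close; clash {B, ¬B} at x₀
2. Hence (∃r.B ⊓ F) ⊑ (B ⊔ C): entailed.

Yes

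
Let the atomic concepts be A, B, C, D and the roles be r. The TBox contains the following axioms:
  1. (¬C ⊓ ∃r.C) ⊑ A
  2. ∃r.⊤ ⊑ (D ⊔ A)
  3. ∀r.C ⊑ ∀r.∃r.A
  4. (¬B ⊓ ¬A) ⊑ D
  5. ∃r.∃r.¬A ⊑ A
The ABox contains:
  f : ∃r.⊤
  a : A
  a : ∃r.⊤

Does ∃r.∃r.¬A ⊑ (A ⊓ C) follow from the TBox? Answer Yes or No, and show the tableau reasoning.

No

1. ∃r.∃r.¬A ⊑ (A ⊓ C)  ⇔  (∃r.∃r.¬A ⊓ (¬A ⊔ ¬C)) unsat w.r.t. T
   apply at x₀: ∃r.∃r.¬A⊑A
   open: L(x₀) ⊇ {A, B, D, ¬C, ∃r.¬C, …} (+ ∃-successors)
2. Hence ∃r.∃r.¬A ⊑ (A ⊓ C): not entailed.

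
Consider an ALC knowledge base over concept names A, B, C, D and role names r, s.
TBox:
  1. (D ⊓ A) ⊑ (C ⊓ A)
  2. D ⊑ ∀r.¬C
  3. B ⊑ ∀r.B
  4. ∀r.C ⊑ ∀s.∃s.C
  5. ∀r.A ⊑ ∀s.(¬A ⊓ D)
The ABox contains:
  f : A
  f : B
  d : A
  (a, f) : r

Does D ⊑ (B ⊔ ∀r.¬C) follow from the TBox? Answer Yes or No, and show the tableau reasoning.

Yes

1. D ⊑ (B ⊔ ∀r.¬C)  ⇔  (D ⊓ (¬B ⊓ ∃r.C)) unsat w.r.t. T
   all branches close; clash {C, ¬C} at an ∃-successor
2. Hence D ⊑ (B ⊔ ∀r.¬C): entailed.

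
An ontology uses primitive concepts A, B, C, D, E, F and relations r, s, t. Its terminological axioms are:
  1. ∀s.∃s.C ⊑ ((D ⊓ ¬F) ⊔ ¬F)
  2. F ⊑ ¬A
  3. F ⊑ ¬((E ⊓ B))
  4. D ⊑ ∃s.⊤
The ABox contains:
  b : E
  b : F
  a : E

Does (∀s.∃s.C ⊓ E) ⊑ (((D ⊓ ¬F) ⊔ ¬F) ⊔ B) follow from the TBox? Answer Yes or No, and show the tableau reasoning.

1. (∀s.∃s.C ⊓ E) ⊑ (((D ⊓ ¬F) ⊔ ¬F) ⊔ B)  ⇔  ((∀s.∃s.C ⊓ E) ⊓ (((¬D ⊔ F) ⊓ F) ⊓ ¬B)) unsat w.r.t. T
   all branches close; clash {F, ¬F} at x₀
2. Hence (∀s.∃s.C ⊓ E) ⊑ (((D ⊓ ¬F) ⊔ ¬F) ⊔ B): entailed.

Yes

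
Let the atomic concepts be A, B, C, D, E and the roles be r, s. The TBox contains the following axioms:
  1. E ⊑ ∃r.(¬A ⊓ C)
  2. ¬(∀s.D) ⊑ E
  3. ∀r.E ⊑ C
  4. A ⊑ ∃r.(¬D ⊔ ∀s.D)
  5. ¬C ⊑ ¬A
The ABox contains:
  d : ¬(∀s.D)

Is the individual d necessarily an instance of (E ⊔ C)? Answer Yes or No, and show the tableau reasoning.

Yes

1. d : (E ⊔ C)?  L(d) = {¬(∀s.D)} ∪ {(¬E ⊓ ¬C)}
   clash {E, ¬E} at d — d ∈ (E ⊔ C)
2. Hence d : (E ⊔ C): entailed.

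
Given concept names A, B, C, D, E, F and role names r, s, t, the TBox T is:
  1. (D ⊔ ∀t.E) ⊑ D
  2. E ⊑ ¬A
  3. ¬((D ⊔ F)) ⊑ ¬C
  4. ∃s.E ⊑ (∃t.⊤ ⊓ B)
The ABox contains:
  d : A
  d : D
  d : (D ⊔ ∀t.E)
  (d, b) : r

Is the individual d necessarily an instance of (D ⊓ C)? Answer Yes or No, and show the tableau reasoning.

No

1. d : (D ⊓ C)?  L(d) = {A, D, (D ⊔ ∀t.E)} ∪ {(¬D ⊔ ¬C)}
   open: L(d) ⊇ {A, D, ¬C, ¬E, ∀s.¬E} — d ∉ (D ⊓ C) possible
2. Hence d : (D ⊓ C): not entailed.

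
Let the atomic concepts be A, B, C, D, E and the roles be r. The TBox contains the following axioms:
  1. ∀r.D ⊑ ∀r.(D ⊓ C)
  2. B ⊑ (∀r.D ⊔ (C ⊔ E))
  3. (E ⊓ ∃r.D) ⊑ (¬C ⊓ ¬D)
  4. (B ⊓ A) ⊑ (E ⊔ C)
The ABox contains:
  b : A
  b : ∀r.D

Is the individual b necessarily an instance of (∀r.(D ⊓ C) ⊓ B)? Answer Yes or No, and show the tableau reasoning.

No

1. b : (∀r.(D ⊓ C) ⊓ B)?  L(b) = {A, ∀r.D} ∪ {(∃r.(¬D ⊔ ¬C) ⊔ ¬B)}
   apply at b: ∀r.D⊑∀r.(D ⊓ C)
   open: L(b) ⊇ {A, ¬B, ¬E, ∀r.(D ⊓ C), ∀r.D} — b ∉ (∀r.(D ⊓ C) ⊓ B) possible
2. Hence b : (∀r.(D ⊓ C) ⊓ B): not entailed.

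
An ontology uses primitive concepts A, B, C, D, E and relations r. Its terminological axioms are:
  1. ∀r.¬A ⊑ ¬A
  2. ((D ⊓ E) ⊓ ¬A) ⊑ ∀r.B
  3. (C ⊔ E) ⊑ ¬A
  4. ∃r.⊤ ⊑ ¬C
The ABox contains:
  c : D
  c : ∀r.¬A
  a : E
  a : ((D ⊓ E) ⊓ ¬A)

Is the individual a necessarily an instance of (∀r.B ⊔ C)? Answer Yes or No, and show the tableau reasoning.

1. a : (∀r.B ⊔ C)?  L(a) = {E, ((D ⊓ E) ⊓ ¬A)} ∪ {(∃r.¬B ⊓ ¬C)}
   clash {B, ¬B} at an ∃-successor — a ∈ (∀r.B ⊔ C)
2. Hence a : (∀r.B ⊔ C): entailed.

Yes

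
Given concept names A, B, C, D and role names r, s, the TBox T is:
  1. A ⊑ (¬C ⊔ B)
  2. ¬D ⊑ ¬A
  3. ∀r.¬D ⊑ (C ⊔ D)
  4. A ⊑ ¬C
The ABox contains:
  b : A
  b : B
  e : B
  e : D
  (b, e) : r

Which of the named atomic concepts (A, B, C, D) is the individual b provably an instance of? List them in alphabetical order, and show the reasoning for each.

1. b : A?  L(b) = {A, B} ∪ {¬A}
   clash {A, ¬A} at b — b ∈ A
2. b : B?  L(b) = {A, B} ∪ {¬B}
   clash {B, ¬B} at b — b ∈ B
3. b : C?  L(b) = {A, B} ∪ {¬C}
   apply at b: A⊑(¬C ⊔ B)
   open: L(b) ⊇ {A, B, D, ¬C, ∃r.D} (+ ∃-successors) — b ∉ C possible
4. b : D?  L(b) = {A, B} ∪ {¬D}
   clash {A, ¬A} at b — b ∈ D
5. Entailed for b: {A, B, D}

{A, B, D}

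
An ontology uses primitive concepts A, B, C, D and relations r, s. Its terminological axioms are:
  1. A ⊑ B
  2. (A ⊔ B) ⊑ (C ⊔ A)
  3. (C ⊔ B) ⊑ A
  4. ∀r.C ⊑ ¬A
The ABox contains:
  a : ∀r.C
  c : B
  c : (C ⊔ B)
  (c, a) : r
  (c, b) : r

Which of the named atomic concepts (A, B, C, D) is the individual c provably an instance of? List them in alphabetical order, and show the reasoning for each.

1. c : A?  L(c) = {B, (C ⊔ B)} ∪ {¬A}
   clash {A, ¬A} at c — c ∈ A
2. c : B?  L(c) = {B, (C ⊔ B)} ∪ {¬B}
   clash {B, ¬B} at c — c ∈ B
3. c : C?  L(c) = {B, (C ⊔ B)} ∪ {¬C}
   apply at c: (C ⊔ B)⊑A
   open: L(c) ⊇ {A, B, ¬C, ∃r.¬C} (+ ∃-successors) — c ∉ C possible
4. c : D?  L(c) = {B, (C ⊔ B)} ∪ {¬D}
   apply at c: (C ⊔ B)⊑A
   open: L(c) ⊇ {A, B, C, ¬D, ∃r.¬C} (+ ∃-successors) — c ∉ D possible
5. Entailed for c: {A, B}

{A, B}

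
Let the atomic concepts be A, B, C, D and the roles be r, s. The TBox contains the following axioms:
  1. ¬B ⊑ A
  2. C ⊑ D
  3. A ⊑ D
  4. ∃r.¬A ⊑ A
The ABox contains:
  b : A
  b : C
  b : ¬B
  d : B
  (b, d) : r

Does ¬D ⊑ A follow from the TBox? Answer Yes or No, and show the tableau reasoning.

1. ¬D ⊑ A  ⇔  (¬D ⊓ ¬A) unsat w.r.t. T
   open: L(x₀) ⊇ {B, ¬A, ¬C, ¬D, ∀r.A}
2. Hence ¬D ⊑ A: not entailed.

No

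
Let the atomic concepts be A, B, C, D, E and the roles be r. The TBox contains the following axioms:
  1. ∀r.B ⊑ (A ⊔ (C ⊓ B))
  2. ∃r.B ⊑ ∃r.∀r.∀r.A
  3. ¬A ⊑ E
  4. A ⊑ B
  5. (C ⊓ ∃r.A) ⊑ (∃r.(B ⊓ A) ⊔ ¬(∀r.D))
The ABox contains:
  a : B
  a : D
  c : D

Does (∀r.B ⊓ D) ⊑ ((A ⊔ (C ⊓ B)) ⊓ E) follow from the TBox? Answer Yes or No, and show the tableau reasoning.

No

1. (∀r.B ⊓ D) ⊑ ((A ⊔ (C ⊓ B)) ⊓ E)  ⇔  ((∀r.B ⊓ D) ⊓ ((¬A ⊓ (¬C ⊔ ¬B)) ⊔ ¬E)) unsat w.r.t. T
   apply at x₀: ∀r.B⊑(A ⊔ (C ⊓ B))
   open: L(x₀) ⊇ {A, B, D, ¬C, ¬E, …}
2. Hence (∀r.B ⊓ D) ⊑ ((A ⊔ (C ⊓ B)) ⊓ E): not entailed.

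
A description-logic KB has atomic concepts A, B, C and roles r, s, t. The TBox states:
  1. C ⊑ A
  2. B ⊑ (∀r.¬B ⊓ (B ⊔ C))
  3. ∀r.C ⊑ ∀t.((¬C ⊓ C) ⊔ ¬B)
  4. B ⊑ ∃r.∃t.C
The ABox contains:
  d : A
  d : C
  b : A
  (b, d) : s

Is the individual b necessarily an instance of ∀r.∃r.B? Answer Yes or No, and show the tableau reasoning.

No

1. b : ∀r.∃r.B?  L(b) = {A} ∪ {∃r.∀r.¬B}
   open: L(b) ⊇ {A, ¬B, ∃r.¬C, ∃r.∀r.¬B} (+ ∃-successors) — b ∉ ∀r.∃r.B possible
2. Hence b : ∀r.∃r.B: not entailed.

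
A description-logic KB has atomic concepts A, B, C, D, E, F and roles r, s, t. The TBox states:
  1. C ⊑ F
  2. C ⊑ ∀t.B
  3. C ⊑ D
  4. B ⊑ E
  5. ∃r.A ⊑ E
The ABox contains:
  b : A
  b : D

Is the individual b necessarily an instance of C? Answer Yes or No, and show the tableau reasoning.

1. b : C?  L(b) = {A, D} ∪ {¬C}
   open: L(b) ⊇ {A, D, ¬B, ¬C, ∀r.¬A} — b ∉ C possible
2. Hence b : C: not entailed.

No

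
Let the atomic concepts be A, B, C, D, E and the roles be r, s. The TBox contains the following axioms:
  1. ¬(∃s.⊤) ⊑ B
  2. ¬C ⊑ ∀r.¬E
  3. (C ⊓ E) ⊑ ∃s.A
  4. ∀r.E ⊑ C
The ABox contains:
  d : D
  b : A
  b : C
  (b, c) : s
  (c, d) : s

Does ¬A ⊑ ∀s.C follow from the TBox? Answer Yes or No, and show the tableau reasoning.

1. ¬A ⊑ ∀s.C  ⇔  (¬A ⊓ ∃s.¬C) unsat w.r.t. T
   open: L(x₀) ⊇ {¬A, ¬C, ∀r.¬E, ∃r.¬E, ∃s.¬C, …} (+ ∃-successors)
2. Hence ¬A ⊑ ∀s.C: not entailed.

No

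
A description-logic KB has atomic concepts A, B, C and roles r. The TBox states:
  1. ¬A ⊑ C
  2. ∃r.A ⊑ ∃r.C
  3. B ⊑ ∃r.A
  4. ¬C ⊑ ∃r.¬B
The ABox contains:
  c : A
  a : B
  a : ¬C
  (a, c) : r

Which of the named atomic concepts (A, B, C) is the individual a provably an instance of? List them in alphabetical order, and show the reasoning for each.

1. a : A?  L(a) = {B, ¬C} ∪ {¬A}
   clash {C, ¬C} at a — a ∈ A
2. a : B?  L(a) = {B, ¬C} ∪ {¬B}
   clash {B, ¬B} at a — a ∈ B
3. a : C?  L(a) = {B, ¬C} ∪ {¬C}
   apply at a: B⊑∃r.A; ¬C⊑∃r.¬B
   open: L(a) ⊇ {A, B, ¬C, ∃r.A, ∃r.C, …} (+ ∃-successors) — a ∉ C possible
4. Entailed for a: {A, B}

{A, B}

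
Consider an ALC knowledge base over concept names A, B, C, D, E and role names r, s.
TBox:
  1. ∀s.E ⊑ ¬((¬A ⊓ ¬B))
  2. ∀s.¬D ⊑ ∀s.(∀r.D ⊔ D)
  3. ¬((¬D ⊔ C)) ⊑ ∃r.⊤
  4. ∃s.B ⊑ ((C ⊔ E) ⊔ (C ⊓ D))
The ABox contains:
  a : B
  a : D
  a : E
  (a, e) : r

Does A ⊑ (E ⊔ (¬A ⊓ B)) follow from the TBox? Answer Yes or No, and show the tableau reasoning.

1. A ⊑ (E ⊔ (¬A ⊓ B))  ⇔  (A ⊓ (¬E ⊓ (A ⊔ ¬B))) unsat w.r.t. T
   open: L(x₀) ⊇ {A, ¬D, ¬E, ∀s.¬B, ∃s.D, …} (+ ∃-successors)
2. Hence A ⊑ (E ⊔ (¬A ⊓ B)): not entailed.

No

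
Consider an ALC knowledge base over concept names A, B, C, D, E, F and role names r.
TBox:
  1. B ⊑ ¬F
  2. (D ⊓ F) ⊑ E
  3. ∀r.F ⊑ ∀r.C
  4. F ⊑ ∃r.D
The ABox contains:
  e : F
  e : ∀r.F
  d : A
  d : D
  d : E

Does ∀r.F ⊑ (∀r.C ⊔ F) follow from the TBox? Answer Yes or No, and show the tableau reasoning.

Yes

1. ∀r.F ⊑ (∀r.C ⊔ F)  ⇔  (∀r.F ⊓ (∃r.¬C ⊓ ¬F)) unsat w.r.t. T
   all branches close; clash {C, ¬C} at an ∃-successor
2. Hence ∀r.F ⊑ (∀r.C ⊔ F): entailed.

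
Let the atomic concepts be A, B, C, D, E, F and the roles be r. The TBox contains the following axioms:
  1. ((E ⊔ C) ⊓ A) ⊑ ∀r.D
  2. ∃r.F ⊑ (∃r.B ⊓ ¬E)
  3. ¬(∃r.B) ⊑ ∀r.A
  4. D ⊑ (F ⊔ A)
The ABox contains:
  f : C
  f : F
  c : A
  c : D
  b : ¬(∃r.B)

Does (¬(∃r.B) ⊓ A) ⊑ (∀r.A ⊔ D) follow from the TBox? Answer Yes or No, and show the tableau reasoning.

1. (¬(∃r.B) ⊓ A) ⊑ (∀r.A ⊔ D)  ⇔  ((∀r.¬B ⊓ A) ⊓ (∃r.¬A ⊓ ¬D)) unsat w.r.t. T
   all branches close; clash {A, ¬A} at an ∃-successor
2. Hence (¬(∃r.B) ⊓ A) ⊑ (∀r.A ⊔ D): entailed.

Yes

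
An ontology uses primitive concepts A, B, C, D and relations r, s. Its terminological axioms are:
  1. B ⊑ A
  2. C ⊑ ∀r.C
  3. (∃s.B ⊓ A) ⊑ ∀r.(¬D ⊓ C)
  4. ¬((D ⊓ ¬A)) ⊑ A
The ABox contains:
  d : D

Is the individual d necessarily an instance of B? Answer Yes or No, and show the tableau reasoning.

No

1. d : B?  L(d) = {D} ∪ {¬B}
   open: L(d) ⊇ {D, ¬A, ¬B, ¬C} — d ∉ B possible
2. Hence d : B: not entailed.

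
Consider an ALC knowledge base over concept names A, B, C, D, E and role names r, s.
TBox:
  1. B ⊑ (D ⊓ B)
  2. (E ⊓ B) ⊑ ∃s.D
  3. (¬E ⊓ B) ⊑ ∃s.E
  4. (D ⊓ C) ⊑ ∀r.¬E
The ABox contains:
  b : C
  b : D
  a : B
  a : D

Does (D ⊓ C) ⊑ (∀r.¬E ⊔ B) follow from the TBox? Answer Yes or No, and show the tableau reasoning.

Yes

1. (D ⊓ C) ⊑ (∀r.¬E ⊔ B)  ⇔  ((D ⊓ C) ⊓ (∃r.E ⊓ ¬B)) unsat w.r.t. T
   all branches close; clash {E, ¬E} at an ∃-successor
2. Hence (D ⊓ C) ⊑ (∀r.¬E ⊔ B): entailed.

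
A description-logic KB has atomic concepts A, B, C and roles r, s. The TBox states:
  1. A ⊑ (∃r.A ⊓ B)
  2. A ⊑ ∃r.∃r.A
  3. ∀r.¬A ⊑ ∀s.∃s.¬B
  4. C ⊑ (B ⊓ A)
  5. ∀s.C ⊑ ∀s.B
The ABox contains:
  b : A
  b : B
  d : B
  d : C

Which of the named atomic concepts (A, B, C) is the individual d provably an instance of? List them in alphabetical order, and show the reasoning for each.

1. d : A?  L(d) = {B, C} ∪ {¬A}
   clash {A, ¬A} at d — d ∈ A
2. d : B?  L(d) = {B, C} ∪ {¬B}
   clash {B, ¬B} at d — d ∈ B
3. d : C?  L(d) = {B, C} ∪ {¬C}
   clash {C, ¬C} at d — d ∈ C
4. Entailed for d: {A, B, C}

{A, B, C}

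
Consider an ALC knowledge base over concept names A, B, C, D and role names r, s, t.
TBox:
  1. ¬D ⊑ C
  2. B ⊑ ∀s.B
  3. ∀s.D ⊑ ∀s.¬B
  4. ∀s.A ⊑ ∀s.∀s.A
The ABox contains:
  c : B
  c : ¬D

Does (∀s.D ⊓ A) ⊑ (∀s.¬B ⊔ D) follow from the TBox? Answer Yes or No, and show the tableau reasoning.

Yes

1. (∀s.D ⊓ A) ⊑ (∀s.¬B ⊔ D)  ⇔  ((∀s.D ⊓ A) ⊓ (∃s.B ⊓ ¬D)) unsat w.r.t. T
   all branches close; clash {B, ¬B} at an ∃-successor
2. Hence (∀s.D ⊓ A) ⊑ (∀s.¬B ⊔ D): entailed.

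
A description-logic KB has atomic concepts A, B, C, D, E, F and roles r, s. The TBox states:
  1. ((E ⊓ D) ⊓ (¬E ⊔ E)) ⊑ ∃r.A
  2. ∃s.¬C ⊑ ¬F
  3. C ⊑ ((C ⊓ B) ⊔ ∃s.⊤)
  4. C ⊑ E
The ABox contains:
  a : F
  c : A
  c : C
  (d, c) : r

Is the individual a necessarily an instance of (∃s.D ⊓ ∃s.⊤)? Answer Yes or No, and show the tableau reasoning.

No

1. a : (∃s.D ⊓ ∃s.⊤)?  L(a) = {F} ∪ {(∀s.¬D ⊔ ∀s.⊥)}
   open: L(a) ⊇ {F, ¬C, ¬E, ∀s.C, ∀s.¬D} — a ∉ (∃s.D ⊓ ∃s.⊤) possible
2. Hence a : (∃s.D ⊓ ∃s.⊤): not entailed.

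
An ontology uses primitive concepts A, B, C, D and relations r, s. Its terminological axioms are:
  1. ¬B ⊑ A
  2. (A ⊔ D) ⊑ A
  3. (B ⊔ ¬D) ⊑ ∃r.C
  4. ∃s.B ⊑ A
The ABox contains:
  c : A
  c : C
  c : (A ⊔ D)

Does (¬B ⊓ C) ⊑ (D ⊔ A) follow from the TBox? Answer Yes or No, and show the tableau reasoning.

1. (¬B ⊓ C) ⊑ (D ⊔ A)  ⇔  ((¬B ⊓ C) ⊓ (¬D ⊓ ¬A)) unsat w.r.t. T
   all branches close; clash {A, ¬A} at x₀
2. Hence (¬B ⊓ C) ⊑ (D ⊔ A): entailed.

Yes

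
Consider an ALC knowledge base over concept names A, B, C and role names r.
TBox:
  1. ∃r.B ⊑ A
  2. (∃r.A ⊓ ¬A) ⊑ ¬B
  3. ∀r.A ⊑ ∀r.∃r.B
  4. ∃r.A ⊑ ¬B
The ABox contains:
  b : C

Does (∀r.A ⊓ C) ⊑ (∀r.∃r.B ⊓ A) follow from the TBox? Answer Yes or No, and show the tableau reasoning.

No

1. (∀r.A ⊓ C) ⊑ (∀r.∃r.B ⊓ A)  ⇔  ((∀r.A ⊓ C) ⊓ (∃r.∀r.¬B ⊔ ¬A)) unsat w.r.t. T
   apply at x₀: ∀r.A⊑∀r.∃r.B
   open: L(x₀) ⊇ {C, ¬A, ∀r.A, ∀r.¬A, ∀r.¬B, …}
2. Hence (∀r.A ⊓ C) ⊑ (∀r.∃r.B ⊓ A): not entailed.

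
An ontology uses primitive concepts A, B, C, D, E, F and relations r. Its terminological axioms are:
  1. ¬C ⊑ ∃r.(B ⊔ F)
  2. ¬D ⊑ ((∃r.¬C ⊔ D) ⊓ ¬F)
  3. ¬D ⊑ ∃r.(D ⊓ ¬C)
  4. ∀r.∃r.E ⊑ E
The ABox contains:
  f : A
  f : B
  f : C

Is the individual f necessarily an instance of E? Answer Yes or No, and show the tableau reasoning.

1. f : E?  L(f) = {A, B, C} ∪ {¬E}
   open: L(f) ⊇ {A, B, C, D, ¬E, …} (+ ∃-successors) — f ∉ E possible
2. Hence f : E: not entailed.

No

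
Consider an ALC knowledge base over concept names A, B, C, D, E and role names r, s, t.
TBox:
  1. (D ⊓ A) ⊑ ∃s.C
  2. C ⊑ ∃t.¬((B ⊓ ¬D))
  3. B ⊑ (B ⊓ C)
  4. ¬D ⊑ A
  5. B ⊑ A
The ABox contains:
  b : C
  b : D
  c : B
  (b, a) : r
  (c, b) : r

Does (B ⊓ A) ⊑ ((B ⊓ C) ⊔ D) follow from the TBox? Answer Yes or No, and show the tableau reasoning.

Yes

1. (B ⊓ A) ⊑ ((B ⊓ C) ⊔ D)  ⇔  ((B ⊓ A) ⊓ ((¬B ⊔ ¬C) ⊓ ¬D)) unsat w.r.t. T
   all branches close; clash {C, ¬C} at x₀
2. Hence (B ⊓ A) ⊑ ((B ⊓ C) ⊔ D): entailed.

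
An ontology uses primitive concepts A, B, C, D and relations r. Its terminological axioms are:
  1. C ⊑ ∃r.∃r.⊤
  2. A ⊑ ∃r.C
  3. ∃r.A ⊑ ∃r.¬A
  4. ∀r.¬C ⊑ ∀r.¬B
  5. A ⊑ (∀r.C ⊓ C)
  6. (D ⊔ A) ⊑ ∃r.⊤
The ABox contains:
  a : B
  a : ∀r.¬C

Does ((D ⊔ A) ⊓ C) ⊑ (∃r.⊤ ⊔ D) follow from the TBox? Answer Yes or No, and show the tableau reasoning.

1. ((D ⊔ A) ⊓ C) ⊑ (∃r.⊤ ⊔ D)  ⇔  (((D ⊔ A) ⊓ C) ⊓ (∀r.⊥ ⊓ ¬D)) unsat w.r.t. T
   all branches close; clash ⊥ at an ∃-successor
2. Hence ((D ⊔ A) ⊓ C) ⊑ (∃r.⊤ ⊔ D): entailed.

Yes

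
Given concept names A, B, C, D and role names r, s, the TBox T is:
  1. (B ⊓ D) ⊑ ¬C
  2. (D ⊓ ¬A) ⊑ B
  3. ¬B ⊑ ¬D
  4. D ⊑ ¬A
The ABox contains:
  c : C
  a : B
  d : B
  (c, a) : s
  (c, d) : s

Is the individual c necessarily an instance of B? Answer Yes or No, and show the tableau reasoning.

1. c : B?  L(c) = {C} ∪ {¬B}
   apply at c: ¬B⊑¬D
   open: L(c) ⊇ {C, ¬B, ¬D} — c ∉ B possible
2. Hence c : B: not entailed.

No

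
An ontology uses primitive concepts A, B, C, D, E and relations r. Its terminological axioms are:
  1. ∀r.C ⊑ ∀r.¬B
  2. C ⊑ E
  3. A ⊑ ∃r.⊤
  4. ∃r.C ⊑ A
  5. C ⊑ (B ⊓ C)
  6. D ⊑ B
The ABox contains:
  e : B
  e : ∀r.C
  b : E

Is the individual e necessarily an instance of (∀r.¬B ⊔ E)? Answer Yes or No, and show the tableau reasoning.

1. e : (∀r.¬B ⊔ E)?  L(e) = {B, ∀r.C} ∪ {(∃r.B ⊓ ¬E)}
   clash {E, ¬E} at e — e ∈ (∀r.¬B ⊔ E)
2. Hence e : (∀r.¬B ⊔ E): entailed.

Yes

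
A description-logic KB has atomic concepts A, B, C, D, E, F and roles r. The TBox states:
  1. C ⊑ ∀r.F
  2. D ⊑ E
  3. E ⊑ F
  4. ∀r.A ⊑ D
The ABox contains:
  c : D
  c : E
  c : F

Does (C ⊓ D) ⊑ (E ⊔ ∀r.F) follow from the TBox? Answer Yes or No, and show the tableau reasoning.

1. (C ⊓ D) ⊑ (E ⊔ ∀r.F)  ⇔  ((C ⊓ D) ⊓ (¬E ⊓ ∃r.¬F)) unsat w.r.t. T
   all branches close; clash {E, ¬E} at x₀
2. Hence (C ⊓ D) ⊑ (E ⊔ ∀r.F): entailed.

Yes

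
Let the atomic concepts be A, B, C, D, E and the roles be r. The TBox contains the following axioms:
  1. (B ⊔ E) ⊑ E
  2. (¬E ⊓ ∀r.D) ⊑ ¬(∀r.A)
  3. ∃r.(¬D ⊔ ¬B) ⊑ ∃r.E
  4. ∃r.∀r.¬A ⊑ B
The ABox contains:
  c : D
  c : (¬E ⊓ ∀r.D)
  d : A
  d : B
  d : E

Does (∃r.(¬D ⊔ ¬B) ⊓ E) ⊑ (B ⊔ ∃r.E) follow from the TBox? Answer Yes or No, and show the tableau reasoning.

1. (∃r.(¬D ⊔ ¬B) ⊓ E) ⊑ (B ⊔ ∃r.E)  ⇔  ((∃r.(¬D ⊔ ¬B) ⊓ E) ⊓ (¬B ⊓ ∀r.¬E)) unsat w.r.t. T
   all branches close; clash {B, ¬B} at x₀
2. Hence (∃r.(¬D ⊔ ¬B) ⊓ E) ⊑ (B ⊔ ∃r.E): entailed.

Yes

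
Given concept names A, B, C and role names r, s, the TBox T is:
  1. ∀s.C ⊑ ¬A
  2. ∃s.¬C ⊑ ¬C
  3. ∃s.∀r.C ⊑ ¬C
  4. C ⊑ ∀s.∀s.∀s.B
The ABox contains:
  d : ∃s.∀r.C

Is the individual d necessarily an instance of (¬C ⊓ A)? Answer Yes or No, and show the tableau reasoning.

No

1. d : (¬C ⊓ A)?  L(d) = {∃s.∀r.C} ∪ {(C ⊔ ¬A)}
   apply at d: ∃s.∀r.C⊑¬C
   open: L(d) ⊇ {¬A, ¬C, ∀s.C, ∃s.∀r.C} (+ ∃-successors) — d ∉ (¬C ⊓ A) possible
2. Hence d : (¬C ⊓ A): not entailed.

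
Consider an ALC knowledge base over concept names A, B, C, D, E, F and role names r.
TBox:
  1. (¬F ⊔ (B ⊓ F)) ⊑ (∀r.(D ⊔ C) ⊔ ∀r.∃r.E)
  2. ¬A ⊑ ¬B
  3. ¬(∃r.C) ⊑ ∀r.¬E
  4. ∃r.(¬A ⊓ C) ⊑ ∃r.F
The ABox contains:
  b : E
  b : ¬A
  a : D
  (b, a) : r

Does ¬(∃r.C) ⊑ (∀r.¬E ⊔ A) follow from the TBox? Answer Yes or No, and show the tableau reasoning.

Yes

1. ¬(∃r.C) ⊑ (∀r.¬E ⊔ A)  ⇔  (∀r.¬C ⊓ (∃r.E ⊓ ¬A)) unsat w.r.t. T
   all branches close; clash {E, ¬E} at an ∃-successor
2. Hence ¬(∃r.C) ⊑ (∀r.¬E ⊔ A): entailed.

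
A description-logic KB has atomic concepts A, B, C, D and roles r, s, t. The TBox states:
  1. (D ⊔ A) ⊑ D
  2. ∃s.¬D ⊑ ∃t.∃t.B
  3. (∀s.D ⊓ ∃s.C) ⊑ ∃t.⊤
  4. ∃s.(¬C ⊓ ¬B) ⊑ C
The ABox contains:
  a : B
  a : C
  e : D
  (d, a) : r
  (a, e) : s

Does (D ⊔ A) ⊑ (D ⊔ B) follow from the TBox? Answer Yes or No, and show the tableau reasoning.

1. (D ⊔ A) ⊑ (D ⊔ B)  ⇔  ((D ⊔ A) ⊓ (¬D ⊓ ¬B)) unsat w.r.t. T
   all branches close; clash {D, ¬D} at x₀
2. Hence (D ⊔ A) ⊑ (D ⊔ B): entailed.

Yes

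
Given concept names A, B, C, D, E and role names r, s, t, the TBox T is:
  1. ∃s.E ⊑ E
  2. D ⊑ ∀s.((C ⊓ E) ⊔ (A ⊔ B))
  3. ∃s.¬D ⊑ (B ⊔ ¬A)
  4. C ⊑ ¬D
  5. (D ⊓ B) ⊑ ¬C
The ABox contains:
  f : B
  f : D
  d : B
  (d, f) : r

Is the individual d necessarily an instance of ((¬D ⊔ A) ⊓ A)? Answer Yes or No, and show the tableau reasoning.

1. d : ((¬D ⊔ A) ⊓ A)?  L(d) = {B} ∪ {((D ⊓ ¬A) ⊔ ¬A)}
   open: L(d) ⊇ {B, D, ¬A, ¬C, ∀s.((C ⊓ E) ⊔ (A ⊔ B)), …} — d ∉ ((¬D ⊔ A) ⊓ A) possible
2. Hence d : ((¬D ⊔ A) ⊓ A): not entailed.

No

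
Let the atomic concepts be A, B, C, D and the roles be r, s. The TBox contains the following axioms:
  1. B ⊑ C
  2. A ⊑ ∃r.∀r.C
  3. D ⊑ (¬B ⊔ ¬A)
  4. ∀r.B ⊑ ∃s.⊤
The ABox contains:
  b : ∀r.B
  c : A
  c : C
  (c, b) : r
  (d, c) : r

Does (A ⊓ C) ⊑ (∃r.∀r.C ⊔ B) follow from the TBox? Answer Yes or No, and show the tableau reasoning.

Yes

1. (A ⊓ C) ⊑ (∃r.∀r.C ⊔ B)  ⇔  ((A ⊓ C) ⊓ (∀r.∃r.¬C ⊓ ¬B)) unsat w.r.t. T
   all branches close; clash {C, ¬C} at an ∃-successor
2. Hence (A ⊓ C) ⊑ (∃r.∀r.C ⊔ B): entailed.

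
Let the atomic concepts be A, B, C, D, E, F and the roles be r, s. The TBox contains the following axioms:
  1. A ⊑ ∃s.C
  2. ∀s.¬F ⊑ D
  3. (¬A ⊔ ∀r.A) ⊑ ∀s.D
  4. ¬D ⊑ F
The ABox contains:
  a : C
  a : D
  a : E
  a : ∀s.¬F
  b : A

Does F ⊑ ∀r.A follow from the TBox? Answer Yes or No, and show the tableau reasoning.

No

1. F ⊑ ∀r.A  ⇔  (F ⊓ ∃r.¬A) unsat w.r.t. T
   open: L(x₀) ⊇ {F, ¬A, ∀s.D, ∃r.¬A, ∃s.F} (+ ∃-successors)
2. Hence F ⊑ ∀r.A: not entailed.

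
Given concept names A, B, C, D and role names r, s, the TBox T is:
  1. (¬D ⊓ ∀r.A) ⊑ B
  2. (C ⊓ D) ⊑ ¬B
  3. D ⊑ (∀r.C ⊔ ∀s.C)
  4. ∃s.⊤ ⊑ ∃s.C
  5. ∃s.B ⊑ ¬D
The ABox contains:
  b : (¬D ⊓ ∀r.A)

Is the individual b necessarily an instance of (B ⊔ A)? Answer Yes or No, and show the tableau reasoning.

1. b : (B ⊔ A)?  L(b) = {(¬D ⊓ ∀r.A)} ∪ {(¬B ⊓ ¬A)}
   clash {B, ¬B} at b — b ∈ (B ⊔ A)
2. Hence b : (B ⊔ A): entailed.

Yes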